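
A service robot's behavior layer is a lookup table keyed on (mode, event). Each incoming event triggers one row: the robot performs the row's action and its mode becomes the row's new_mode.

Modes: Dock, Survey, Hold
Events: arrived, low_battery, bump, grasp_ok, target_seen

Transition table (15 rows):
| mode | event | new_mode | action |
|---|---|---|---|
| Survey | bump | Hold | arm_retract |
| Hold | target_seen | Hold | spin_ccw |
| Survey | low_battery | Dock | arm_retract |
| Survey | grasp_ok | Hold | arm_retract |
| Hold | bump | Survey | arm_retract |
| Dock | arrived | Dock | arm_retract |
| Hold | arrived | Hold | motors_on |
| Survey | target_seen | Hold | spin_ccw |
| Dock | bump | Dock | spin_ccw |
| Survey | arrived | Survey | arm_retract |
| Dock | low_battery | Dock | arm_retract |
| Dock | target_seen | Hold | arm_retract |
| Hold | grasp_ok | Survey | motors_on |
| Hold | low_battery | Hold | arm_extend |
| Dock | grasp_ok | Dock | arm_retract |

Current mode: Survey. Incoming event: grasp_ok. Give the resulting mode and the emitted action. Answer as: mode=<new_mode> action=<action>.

current mode = Survey; filter table to that mode:
  (Survey, bump) → (Hold, arm_retract)
  (Survey, low_battery) → (Dock, arm_retract)
  (Survey, grasp_ok) → (Hold, arm_retract)  ← event matches
  (Survey, target_seen) → (Hold, spin_ccw)
  (Survey, arrived) → (Survey, arm_retract)
event = grasp_ok selects (Hold, arm_retract)

mode=Hold action=arm_retract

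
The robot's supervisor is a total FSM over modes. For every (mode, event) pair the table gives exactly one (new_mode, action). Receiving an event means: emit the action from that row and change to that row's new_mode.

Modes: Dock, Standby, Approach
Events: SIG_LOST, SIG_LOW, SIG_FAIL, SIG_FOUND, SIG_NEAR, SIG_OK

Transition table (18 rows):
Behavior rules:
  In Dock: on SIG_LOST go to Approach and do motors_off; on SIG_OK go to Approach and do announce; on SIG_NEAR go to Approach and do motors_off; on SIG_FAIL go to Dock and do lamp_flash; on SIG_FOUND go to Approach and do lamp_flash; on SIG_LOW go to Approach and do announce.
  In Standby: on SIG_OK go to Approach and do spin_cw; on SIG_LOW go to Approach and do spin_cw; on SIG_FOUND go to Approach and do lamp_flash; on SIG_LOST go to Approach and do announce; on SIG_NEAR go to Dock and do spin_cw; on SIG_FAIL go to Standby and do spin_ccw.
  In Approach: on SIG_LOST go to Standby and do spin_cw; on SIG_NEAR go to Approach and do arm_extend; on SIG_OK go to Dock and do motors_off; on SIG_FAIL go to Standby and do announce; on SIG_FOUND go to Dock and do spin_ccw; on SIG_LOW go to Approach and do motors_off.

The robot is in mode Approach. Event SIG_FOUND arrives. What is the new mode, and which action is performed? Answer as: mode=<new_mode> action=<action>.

mode=Dock action=spin_ccw

current mode = Approach; filter table to that mode:
  (Approach, SIG_LOST) → (Standby, spin_cw)
  (Approach, SIG_NEAR) → (Approach, arm_extend)
  (Approach, SIG_OK) → (Dock, motors_off)
  (Approach, SIG_FAIL) → (Standby, announce)
  (Approach, SIG_FOUND) → (Dock, spin_ccw)  ← event matches
  (Approach, SIG_LOW) → (Approach, motors_off)
event = SIG_FOUND selects (Dock, spin_ccw)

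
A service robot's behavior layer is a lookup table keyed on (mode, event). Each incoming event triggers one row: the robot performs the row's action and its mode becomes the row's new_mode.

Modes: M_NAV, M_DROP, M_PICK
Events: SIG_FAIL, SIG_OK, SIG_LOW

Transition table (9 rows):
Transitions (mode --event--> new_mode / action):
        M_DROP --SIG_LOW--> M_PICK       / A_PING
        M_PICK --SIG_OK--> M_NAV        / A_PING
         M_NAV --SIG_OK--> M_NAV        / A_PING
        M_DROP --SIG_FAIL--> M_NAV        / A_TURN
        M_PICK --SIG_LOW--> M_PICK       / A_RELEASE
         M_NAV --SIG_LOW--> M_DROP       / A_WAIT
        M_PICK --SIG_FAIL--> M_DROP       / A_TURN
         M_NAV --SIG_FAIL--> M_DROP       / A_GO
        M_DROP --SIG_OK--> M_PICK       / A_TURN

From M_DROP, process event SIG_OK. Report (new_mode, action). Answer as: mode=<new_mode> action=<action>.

mode=M_PICK action=A_TURN

current mode = M_DROP; filter table to that mode:
  (M_DROP, SIG_LOW) → (M_PICK, A_PING)
  (M_DROP, SIG_FAIL) → (M_NAV, A_TURN)
  (M_DROP, SIG_OK) → (M_PICK, A_TURN)  ← event matches
event = SIG_OK selects (M_PICK, A_TURN)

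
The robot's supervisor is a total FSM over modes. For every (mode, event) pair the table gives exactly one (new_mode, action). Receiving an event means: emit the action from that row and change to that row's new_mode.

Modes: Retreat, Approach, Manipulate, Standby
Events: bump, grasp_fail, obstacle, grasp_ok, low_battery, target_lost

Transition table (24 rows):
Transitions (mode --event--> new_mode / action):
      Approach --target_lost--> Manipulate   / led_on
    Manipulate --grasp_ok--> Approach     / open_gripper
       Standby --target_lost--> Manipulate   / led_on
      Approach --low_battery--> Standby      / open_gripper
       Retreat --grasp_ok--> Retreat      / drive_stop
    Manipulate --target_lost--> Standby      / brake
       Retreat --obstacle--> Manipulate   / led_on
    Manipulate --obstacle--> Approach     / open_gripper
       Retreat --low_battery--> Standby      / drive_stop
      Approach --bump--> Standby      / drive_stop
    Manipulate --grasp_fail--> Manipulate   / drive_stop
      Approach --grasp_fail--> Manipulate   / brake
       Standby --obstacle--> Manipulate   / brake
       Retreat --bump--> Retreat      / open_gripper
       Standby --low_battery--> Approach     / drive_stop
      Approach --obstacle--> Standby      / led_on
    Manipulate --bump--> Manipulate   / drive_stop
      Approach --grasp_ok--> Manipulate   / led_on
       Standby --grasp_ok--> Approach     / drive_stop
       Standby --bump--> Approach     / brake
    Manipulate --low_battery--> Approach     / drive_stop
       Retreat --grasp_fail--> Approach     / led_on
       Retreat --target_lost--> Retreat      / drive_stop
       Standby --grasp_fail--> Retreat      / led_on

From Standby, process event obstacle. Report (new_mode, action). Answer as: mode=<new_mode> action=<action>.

current mode = Standby; filter table to that mode:
  (Standby, target_lost) → (Manipulate, led_on)
  (Standby, obstacle) → (Manipulate, brake)  ← event matches
  (Standby, low_battery) → (Approach, drive_stop)
  (Standby, grasp_ok) → (Approach, drive_stop)
  (Standby, bump) → (Approach, brake)
  (Standby, grasp_fail) → (Retreat, led_on)
event = obstacle selects (Manipulate, brake)

mode=Manipulate action=brake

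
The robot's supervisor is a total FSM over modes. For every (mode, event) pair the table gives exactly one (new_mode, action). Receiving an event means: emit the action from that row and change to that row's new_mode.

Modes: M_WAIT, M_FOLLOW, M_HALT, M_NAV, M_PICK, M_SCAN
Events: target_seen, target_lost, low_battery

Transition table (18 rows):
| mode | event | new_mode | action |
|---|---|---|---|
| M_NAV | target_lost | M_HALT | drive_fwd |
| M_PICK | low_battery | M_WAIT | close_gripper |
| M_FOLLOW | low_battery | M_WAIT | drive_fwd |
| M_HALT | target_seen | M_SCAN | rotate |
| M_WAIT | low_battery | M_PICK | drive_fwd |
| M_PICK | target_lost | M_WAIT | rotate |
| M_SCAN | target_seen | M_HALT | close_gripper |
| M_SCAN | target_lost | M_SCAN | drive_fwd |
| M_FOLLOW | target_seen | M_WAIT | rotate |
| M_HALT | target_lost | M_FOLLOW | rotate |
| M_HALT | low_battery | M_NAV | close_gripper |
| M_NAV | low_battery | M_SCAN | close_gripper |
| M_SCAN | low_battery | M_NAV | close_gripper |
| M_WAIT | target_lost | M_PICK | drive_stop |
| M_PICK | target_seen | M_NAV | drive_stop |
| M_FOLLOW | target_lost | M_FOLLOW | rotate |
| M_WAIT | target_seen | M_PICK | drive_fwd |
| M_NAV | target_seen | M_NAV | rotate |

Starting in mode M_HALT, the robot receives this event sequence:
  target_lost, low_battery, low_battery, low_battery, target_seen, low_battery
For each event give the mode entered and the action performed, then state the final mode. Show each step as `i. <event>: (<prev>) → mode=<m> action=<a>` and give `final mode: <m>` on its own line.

final mode: M_WAIT

1. target_lost: (M_HALT) → mode=M_FOLLOW action=rotate
2. low_battery: (M_FOLLOW) → mode=M_WAIT action=drive_fwd
3. low_battery: (M_WAIT) → mode=M_PICK action=drive_fwd
4. low_battery: (M_PICK) → mode=M_WAIT action=close_gripper
5. target_seen: (M_WAIT) → mode=M_PICK action=drive_fwd
6. low_battery: (M_PICK) → mode=M_WAIT action=close_gripper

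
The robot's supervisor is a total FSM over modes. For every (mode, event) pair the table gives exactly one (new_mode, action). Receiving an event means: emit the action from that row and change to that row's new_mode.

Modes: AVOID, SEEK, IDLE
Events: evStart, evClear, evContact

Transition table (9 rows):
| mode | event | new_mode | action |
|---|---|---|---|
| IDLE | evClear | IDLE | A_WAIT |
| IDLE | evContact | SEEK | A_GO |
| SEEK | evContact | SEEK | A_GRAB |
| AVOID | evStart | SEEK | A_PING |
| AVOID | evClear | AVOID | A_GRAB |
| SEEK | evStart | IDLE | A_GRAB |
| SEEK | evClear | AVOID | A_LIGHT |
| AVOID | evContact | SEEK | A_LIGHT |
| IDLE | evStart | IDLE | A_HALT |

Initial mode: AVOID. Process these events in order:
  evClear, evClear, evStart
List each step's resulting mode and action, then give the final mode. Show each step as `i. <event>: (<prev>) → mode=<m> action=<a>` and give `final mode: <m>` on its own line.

final mode: SEEK

1. evClear: (AVOID) → mode=AVOID action=A_GRAB
2. evClear: (AVOID) → mode=AVOID action=A_GRAB
3. evStart: (AVOID) → mode=SEEK action=A_PING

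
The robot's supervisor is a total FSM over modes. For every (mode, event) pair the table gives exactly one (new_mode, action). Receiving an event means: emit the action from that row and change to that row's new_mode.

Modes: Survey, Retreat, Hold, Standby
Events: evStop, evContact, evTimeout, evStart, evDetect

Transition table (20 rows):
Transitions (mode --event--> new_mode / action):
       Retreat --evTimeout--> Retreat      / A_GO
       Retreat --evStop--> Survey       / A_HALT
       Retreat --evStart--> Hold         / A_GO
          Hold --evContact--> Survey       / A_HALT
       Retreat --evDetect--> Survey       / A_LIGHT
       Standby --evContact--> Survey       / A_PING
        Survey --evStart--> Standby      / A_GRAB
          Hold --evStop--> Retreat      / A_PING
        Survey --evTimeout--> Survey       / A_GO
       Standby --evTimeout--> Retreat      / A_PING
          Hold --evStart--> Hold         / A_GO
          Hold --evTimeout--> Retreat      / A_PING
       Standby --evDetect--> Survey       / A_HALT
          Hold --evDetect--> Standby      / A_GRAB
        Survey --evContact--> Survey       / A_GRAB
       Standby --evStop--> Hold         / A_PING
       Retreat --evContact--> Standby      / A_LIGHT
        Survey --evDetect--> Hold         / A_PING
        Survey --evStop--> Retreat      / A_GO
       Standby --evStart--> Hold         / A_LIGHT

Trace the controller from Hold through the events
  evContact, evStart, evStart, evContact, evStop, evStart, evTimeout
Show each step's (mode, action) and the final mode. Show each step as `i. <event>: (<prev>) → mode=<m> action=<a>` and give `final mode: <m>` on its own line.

final mode: Retreat

1. evContact: (Hold) → mode=Survey action=A_HALT
2. evStart: (Survey) → mode=Standby action=A_GRAB
3. evStart: (Standby) → mode=Hold action=A_LIGHT
4. evContact: (Hold) → mode=Survey action=A_HALT
5. evStop: (Survey) → mode=Retreat action=A_GO
6. evStart: (Retreat) → mode=Hold action=A_GO
7. evTimeout: (Hold) → mode=Retreat action=A_PING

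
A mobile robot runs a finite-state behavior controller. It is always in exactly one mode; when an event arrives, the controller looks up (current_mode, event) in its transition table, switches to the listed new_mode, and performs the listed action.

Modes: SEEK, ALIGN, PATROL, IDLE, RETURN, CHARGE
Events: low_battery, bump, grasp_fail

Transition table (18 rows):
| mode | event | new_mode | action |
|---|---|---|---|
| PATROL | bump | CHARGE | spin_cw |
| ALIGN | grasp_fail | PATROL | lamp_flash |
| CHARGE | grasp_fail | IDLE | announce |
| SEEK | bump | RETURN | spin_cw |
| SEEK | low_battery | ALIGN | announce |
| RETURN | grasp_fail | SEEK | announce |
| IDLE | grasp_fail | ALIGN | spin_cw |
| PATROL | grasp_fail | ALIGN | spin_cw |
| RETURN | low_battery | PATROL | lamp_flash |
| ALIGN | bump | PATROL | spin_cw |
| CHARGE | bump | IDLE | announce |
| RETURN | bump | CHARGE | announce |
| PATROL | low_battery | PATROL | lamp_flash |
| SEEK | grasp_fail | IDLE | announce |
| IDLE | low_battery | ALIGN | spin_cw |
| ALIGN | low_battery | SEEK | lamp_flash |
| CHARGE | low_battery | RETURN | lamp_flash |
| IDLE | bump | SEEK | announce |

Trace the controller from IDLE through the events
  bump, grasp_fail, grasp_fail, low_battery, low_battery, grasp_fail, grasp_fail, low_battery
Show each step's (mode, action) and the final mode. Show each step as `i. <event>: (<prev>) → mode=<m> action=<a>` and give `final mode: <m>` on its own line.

final mode: SEEK

1. bump: (IDLE) → mode=SEEK action=announce
2. grasp_fail: (SEEK) → mode=IDLE action=announce
3. grasp_fail: (IDLE) → mode=ALIGN action=spin_cw
4. low_battery: (ALIGN) → mode=SEEK action=lamp_flash
5. low_battery: (SEEK) → mode=ALIGN action=announce
6. grasp_fail: (ALIGN) → mode=PATROL action=lamp_flash
7. grasp_fail: (PATROL) → mode=ALIGN action=spin_cw
8. low_battery: (ALIGN) → mode=SEEK action=lamp_flash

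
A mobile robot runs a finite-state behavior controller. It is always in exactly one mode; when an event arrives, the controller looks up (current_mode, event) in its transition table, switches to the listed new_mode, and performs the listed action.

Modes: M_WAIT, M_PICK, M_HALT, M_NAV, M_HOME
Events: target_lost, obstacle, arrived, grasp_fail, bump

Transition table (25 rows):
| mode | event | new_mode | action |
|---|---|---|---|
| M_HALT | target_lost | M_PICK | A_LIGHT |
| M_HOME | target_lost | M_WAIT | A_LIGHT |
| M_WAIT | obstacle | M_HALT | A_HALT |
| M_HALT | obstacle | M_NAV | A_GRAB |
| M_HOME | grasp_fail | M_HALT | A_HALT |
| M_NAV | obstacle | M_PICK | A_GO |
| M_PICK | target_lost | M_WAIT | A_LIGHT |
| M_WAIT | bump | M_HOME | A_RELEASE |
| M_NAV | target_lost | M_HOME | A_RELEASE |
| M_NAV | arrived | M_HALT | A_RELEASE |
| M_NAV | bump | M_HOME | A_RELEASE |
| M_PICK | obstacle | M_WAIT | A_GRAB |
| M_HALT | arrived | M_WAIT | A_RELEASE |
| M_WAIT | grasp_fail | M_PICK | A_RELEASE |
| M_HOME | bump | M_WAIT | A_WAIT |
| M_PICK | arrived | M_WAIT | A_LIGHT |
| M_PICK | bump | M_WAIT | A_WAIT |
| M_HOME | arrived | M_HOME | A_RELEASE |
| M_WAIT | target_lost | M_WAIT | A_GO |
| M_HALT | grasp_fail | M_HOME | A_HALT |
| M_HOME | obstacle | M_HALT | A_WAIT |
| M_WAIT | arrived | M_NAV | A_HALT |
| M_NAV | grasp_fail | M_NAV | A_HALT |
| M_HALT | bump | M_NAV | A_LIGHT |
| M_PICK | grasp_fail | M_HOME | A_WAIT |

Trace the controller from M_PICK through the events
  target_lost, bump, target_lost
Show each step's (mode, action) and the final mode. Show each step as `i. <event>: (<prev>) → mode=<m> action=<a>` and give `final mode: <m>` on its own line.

final mode: M_WAIT

1. target_lost: (M_PICK) → mode=M_WAIT action=A_LIGHT
2. bump: (M_WAIT) → mode=M_HOME action=A_RELEASE
3. target_lost: (M_HOME) → mode=M_WAIT action=A_LIGHT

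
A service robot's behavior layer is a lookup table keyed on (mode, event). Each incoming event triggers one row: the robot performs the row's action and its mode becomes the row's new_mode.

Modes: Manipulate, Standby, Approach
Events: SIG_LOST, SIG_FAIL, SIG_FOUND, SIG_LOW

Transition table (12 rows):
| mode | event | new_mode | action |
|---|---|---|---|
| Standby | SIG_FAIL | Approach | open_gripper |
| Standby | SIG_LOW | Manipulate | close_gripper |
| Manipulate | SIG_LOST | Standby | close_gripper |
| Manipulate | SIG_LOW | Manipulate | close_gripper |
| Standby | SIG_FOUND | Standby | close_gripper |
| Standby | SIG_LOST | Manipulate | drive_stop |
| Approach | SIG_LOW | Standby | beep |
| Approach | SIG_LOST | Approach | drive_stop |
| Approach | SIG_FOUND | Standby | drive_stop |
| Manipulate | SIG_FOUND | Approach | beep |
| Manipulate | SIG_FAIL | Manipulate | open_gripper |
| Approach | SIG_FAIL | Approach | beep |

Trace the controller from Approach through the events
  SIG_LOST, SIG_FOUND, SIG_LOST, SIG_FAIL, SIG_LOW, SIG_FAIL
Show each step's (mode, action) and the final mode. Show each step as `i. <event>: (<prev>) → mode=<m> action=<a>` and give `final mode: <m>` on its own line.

final mode: Manipulate

1. SIG_LOST: (Approach) → mode=Approach action=drive_stop
2. SIG_FOUND: (Approach) → mode=Standby action=drive_stop
3. SIG_LOST: (Standby) → mode=Manipulate action=drive_stop
4. SIG_FAIL: (Manipulate) → mode=Manipulate action=open_gripper
5. SIG_LOW: (Manipulate) → mode=Manipulate action=close_gripper
6. SIG_FAIL: (Manipulate) → mode=Manipulate action=open_gripper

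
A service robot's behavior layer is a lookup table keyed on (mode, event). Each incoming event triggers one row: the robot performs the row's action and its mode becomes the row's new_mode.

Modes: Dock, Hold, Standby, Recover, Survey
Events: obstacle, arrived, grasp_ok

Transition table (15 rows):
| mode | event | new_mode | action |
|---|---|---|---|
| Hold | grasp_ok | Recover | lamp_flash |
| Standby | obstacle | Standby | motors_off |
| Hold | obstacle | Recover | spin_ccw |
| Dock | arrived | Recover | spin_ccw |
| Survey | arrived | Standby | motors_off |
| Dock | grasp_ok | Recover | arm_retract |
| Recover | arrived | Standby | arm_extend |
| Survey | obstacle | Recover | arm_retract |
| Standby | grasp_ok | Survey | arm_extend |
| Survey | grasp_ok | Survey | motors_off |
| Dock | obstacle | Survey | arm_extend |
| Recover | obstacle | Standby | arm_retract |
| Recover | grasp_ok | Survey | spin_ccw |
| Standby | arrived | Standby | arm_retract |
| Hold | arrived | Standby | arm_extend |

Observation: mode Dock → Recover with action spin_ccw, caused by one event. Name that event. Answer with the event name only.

arrived

try obstacle: (Dock, obstacle) → (Survey, arm_extend)
try arrived: (Dock, arrived) → (Recover, spin_ccw)  ← matches
try grasp_ok: (Dock, grasp_ok) → (Recover, arm_retract)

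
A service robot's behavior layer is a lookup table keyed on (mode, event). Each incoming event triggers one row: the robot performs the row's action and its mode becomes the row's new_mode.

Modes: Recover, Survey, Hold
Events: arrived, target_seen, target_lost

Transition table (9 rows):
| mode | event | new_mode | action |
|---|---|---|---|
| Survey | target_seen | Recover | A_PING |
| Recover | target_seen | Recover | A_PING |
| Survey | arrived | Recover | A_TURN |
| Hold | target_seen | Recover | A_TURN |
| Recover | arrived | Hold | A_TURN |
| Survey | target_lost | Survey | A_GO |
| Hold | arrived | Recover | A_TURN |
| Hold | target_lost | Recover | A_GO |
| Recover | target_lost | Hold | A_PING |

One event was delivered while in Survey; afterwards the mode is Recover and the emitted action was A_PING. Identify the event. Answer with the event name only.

try arrived: (Survey, arrived) → (Recover, A_TURN)
try target_seen: (Survey, target_seen) → (Recover, A_PING)  ← matches
try target_lost: (Survey, target_lost) → (Survey, A_GO)

target_seen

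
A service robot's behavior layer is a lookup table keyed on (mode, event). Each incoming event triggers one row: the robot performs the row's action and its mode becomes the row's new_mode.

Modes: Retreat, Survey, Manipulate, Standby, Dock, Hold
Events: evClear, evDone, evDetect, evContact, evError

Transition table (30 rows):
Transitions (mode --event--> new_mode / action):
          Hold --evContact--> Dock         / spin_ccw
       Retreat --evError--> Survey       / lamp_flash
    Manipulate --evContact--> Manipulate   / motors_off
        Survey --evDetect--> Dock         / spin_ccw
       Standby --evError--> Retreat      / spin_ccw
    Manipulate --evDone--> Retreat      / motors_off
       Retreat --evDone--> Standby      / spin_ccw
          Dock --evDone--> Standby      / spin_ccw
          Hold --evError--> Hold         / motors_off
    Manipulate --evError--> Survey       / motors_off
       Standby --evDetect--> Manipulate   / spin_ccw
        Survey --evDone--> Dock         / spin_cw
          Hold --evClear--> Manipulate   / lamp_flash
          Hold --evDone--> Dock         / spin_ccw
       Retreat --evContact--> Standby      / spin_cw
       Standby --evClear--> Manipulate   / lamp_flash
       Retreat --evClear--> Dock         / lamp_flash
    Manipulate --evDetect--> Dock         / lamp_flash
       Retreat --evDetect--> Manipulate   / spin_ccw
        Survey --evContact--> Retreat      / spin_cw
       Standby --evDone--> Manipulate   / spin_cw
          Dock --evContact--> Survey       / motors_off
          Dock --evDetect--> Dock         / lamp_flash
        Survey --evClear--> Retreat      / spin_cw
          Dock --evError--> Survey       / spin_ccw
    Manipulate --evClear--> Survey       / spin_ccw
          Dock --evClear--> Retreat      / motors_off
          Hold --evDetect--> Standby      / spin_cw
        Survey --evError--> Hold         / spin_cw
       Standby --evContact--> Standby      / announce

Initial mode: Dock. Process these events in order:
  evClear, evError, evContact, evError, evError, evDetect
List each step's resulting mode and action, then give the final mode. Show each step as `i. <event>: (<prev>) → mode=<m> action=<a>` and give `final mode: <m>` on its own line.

1. evClear: (Dock) → mode=Retreat action=motors_off
2. evError: (Retreat) → mode=Survey action=lamp_flash
3. evContact: (Survey) → mode=Retreat action=spin_cw
4. evError: (Retreat) → mode=Survey action=lamp_flash
5. evError: (Survey) → mode=Hold action=spin_cw
6. evDetect: (Hold) → mode=Standby action=spin_cw

final mode: Standby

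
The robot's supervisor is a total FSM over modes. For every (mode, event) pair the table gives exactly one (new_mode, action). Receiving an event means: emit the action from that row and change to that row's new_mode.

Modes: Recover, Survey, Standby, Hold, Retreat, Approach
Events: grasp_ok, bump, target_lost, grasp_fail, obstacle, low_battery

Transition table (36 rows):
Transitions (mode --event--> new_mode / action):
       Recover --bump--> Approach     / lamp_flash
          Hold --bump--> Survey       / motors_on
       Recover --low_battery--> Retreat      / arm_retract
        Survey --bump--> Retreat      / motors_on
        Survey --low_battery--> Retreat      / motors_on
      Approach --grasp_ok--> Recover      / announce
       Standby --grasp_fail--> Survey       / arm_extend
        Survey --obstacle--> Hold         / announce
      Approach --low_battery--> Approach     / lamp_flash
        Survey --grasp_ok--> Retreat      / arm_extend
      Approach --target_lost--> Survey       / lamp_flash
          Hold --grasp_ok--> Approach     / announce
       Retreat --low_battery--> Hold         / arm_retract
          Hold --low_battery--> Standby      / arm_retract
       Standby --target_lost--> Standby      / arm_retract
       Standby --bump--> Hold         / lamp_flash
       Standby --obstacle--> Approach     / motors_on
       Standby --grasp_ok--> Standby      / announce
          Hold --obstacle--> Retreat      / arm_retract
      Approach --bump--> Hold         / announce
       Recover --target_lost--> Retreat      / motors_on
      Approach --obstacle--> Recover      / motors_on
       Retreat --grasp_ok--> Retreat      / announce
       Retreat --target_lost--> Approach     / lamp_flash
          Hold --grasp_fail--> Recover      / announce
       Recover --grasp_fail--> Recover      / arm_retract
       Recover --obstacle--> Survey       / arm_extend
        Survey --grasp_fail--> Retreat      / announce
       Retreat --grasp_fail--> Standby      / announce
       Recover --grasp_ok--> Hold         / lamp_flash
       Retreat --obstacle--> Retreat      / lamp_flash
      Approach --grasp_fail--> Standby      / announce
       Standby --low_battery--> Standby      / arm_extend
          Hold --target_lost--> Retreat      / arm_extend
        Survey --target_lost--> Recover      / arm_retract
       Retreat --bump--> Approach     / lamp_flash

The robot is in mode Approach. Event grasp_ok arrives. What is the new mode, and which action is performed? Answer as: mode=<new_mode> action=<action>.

current mode = Approach; filter table to that mode:
  (Approach, grasp_ok) → (Recover, announce)  ← event matches
  (Approach, low_battery) → (Approach, lamp_flash)
  (Approach, target_lost) → (Survey, lamp_flash)
  (Approach, bump) → (Hold, announce)
  (Approach, obstacle) → (Recover, motors_on)
  (Approach, grasp_fail) → (Standby, announce)
event = grasp_ok selects (Recover, announce)

mode=Recover action=announce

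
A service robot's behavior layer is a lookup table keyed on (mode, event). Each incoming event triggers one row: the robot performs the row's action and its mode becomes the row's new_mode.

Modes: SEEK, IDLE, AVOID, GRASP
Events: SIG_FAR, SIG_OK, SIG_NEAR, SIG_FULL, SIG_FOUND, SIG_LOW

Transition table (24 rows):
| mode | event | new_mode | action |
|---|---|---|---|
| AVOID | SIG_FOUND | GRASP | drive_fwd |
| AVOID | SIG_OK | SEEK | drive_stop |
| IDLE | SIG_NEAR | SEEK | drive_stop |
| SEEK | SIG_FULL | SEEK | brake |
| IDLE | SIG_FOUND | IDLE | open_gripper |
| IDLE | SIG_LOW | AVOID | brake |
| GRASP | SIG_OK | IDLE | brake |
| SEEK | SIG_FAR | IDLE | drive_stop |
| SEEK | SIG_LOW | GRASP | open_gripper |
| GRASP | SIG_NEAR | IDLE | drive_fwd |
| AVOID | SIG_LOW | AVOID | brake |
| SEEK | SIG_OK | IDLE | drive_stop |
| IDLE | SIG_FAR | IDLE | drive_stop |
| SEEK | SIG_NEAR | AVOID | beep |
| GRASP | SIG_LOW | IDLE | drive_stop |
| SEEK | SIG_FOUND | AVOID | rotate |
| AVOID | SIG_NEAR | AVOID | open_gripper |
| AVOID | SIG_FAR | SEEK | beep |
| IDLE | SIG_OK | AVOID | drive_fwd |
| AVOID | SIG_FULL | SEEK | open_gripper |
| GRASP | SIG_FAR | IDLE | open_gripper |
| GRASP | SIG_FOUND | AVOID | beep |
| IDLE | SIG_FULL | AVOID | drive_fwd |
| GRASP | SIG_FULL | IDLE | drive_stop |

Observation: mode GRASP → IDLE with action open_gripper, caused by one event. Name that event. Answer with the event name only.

SIG_FAR

try SIG_FAR: (GRASP, SIG_FAR) → (IDLE, open_gripper)  ← matches
try SIG_OK: (GRASP, SIG_OK) → (IDLE, brake)
try SIG_NEAR: (GRASP, SIG_NEAR) → (IDLE, drive_fwd)
try SIG_FULL: (GRASP, SIG_FULL) → (IDLE, drive_stop)
try SIG_FOUND: (GRASP, SIG_FOUND) → (AVOID, beep)
try SIG_LOW: (GRASP, SIG_LOW) → (IDLE, drive_stop)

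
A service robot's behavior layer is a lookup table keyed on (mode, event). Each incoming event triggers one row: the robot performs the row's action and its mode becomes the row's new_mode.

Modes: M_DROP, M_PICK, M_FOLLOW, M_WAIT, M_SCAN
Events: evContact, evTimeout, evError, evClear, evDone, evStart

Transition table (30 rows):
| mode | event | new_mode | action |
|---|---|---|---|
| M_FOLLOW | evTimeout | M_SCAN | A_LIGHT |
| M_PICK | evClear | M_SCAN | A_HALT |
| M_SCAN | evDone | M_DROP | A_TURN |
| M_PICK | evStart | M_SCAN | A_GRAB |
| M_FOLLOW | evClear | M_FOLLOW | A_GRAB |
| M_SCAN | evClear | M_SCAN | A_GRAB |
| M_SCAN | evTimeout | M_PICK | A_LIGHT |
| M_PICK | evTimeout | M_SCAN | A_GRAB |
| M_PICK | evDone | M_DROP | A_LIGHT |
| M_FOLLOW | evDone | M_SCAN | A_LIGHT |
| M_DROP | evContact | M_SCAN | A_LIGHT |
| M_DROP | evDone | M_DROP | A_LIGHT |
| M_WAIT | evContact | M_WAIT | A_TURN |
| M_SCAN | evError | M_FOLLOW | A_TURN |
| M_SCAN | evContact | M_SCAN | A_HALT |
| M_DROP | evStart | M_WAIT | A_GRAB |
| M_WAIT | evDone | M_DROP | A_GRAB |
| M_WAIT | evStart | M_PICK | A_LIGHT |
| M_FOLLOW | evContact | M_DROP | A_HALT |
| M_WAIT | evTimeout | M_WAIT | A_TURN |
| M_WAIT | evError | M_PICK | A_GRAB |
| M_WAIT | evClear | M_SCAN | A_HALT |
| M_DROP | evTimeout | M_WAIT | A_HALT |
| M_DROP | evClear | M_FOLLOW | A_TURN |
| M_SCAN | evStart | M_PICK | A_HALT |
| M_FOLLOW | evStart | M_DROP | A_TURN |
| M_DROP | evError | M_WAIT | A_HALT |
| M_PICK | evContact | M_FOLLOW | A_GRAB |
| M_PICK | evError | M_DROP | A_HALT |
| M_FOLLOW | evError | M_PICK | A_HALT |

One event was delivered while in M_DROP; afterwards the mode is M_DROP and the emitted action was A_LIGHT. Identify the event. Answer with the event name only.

evDone

try evContact: (M_DROP, evContact) → (M_SCAN, A_LIGHT)
try evTimeout: (M_DROP, evTimeout) → (M_WAIT, A_HALT)
try evError: (M_DROP, evError) → (M_WAIT, A_HALT)
try evClear: (M_DROP, evClear) → (M_FOLLOW, A_TURN)
try evDone: (M_DROP, evDone) → (M_DROP, A_LIGHT)  ← matches
try evStart: (M_DROP, evStart) → (M_WAIT, A_GRAB)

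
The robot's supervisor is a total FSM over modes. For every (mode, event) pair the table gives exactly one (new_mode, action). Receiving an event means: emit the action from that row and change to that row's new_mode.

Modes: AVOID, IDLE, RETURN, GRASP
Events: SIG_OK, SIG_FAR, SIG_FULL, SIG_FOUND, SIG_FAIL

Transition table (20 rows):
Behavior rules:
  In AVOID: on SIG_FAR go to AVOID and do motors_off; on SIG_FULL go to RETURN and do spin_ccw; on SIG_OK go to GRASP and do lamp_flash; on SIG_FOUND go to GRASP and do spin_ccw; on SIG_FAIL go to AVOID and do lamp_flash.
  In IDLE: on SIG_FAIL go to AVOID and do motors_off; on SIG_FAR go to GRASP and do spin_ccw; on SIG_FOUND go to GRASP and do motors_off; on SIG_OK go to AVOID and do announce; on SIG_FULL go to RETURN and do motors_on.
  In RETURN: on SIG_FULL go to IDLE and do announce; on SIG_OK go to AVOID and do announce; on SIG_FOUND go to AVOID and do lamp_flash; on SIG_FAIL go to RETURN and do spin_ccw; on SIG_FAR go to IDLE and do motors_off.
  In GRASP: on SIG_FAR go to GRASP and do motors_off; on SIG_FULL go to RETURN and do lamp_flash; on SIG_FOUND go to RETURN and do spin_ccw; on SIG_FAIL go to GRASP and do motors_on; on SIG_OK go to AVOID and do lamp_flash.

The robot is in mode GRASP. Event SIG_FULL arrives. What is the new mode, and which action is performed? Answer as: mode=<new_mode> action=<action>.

mode=RETURN action=lamp_flash

current mode = GRASP; filter table to that mode:
  (GRASP, SIG_FAR) → (GRASP, motors_off)
  (GRASP, SIG_FULL) → (RETURN, lamp_flash)  ← event matches
  (GRASP, SIG_FOUND) → (RETURN, spin_ccw)
  (GRASP, SIG_FAIL) → (GRASP, motors_on)
  (GRASP, SIG_OK) → (AVOID, lamp_flash)
event = SIG_FULL selects (RETURN, lamp_flash)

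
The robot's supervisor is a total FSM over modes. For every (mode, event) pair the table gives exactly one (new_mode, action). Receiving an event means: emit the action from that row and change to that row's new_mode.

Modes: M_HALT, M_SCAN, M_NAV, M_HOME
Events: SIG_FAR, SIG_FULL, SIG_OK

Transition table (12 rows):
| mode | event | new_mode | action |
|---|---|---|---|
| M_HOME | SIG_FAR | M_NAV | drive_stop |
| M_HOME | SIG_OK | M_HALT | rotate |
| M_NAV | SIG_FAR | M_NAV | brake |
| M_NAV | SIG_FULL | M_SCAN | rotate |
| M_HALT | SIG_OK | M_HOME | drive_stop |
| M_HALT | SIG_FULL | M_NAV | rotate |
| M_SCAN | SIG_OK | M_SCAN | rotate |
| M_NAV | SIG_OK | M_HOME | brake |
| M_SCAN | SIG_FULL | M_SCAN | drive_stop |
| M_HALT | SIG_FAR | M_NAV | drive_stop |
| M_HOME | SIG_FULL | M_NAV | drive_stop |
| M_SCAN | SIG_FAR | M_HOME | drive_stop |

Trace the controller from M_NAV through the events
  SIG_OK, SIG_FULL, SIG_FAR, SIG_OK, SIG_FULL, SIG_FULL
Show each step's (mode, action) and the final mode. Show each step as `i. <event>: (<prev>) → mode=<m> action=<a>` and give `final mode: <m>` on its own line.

final mode: M_SCAN

1. SIG_OK: (M_NAV) → mode=M_HOME action=brake
2. SIG_FULL: (M_HOME) → mode=M_NAV action=drive_stop
3. SIG_FAR: (M_NAV) → mode=M_NAV action=brake
4. SIG_OK: (M_NAV) → mode=M_HOME action=brake
5. SIG_FULL: (M_HOME) → mode=M_NAV action=drive_stop
6. SIG_FULL: (M_NAV) → mode=M_SCAN action=rotate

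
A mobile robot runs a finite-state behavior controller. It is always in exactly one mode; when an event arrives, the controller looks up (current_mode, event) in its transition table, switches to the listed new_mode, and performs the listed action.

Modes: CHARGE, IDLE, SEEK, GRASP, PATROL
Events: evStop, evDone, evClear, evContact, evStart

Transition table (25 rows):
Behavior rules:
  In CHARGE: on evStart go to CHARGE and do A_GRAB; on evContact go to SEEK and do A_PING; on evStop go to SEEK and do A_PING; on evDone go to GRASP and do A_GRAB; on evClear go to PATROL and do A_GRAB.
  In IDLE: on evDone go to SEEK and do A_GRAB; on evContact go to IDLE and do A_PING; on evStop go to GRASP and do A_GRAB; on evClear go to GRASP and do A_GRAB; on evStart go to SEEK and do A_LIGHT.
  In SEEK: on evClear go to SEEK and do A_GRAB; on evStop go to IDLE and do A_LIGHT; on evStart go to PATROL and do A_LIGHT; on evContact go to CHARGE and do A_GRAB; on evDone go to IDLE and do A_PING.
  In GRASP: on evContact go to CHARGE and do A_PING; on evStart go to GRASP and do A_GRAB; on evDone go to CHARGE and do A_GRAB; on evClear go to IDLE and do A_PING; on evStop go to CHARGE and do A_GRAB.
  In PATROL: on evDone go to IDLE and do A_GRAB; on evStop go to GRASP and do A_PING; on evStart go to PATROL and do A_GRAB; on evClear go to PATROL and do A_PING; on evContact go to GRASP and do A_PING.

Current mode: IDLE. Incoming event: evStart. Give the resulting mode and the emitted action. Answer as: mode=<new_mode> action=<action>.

mode=SEEK action=A_LIGHT

current mode = IDLE; filter table to that mode:
  (IDLE, evDone) → (SEEK, A_GRAB)
  (IDLE, evContact) → (IDLE, A_PING)
  (IDLE, evStop) → (GRASP, A_GRAB)
  (IDLE, evClear) → (GRASP, A_GRAB)
  (IDLE, evStart) → (SEEK, A_LIGHT)  ← event matches
event = evStart selects (SEEK, A_LIGHT)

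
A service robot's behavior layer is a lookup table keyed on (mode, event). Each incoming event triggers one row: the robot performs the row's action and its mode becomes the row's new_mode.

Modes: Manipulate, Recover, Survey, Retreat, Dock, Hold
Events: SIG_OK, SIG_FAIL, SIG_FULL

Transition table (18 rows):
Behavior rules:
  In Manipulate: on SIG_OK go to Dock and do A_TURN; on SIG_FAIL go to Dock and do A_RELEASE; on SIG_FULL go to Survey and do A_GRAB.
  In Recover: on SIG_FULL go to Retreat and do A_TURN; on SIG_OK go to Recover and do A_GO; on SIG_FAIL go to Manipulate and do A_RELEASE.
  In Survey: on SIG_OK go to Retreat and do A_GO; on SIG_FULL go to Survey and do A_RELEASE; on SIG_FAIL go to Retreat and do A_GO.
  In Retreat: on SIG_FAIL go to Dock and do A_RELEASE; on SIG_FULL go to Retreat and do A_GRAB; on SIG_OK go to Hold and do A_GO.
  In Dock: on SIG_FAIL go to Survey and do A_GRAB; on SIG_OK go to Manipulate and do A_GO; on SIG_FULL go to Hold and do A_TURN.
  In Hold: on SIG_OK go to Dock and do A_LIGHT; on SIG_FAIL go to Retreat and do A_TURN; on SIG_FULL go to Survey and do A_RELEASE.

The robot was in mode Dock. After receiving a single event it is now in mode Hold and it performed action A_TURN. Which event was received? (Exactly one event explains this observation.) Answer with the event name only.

SIG_FULL

try SIG_OK: (Dock, SIG_OK) → (Manipulate, A_GO)
try SIG_FAIL: (Dock, SIG_FAIL) → (Survey, A_GRAB)
try SIG_FULL: (Dock, SIG_FULL) → (Hold, A_TURN)  ← matches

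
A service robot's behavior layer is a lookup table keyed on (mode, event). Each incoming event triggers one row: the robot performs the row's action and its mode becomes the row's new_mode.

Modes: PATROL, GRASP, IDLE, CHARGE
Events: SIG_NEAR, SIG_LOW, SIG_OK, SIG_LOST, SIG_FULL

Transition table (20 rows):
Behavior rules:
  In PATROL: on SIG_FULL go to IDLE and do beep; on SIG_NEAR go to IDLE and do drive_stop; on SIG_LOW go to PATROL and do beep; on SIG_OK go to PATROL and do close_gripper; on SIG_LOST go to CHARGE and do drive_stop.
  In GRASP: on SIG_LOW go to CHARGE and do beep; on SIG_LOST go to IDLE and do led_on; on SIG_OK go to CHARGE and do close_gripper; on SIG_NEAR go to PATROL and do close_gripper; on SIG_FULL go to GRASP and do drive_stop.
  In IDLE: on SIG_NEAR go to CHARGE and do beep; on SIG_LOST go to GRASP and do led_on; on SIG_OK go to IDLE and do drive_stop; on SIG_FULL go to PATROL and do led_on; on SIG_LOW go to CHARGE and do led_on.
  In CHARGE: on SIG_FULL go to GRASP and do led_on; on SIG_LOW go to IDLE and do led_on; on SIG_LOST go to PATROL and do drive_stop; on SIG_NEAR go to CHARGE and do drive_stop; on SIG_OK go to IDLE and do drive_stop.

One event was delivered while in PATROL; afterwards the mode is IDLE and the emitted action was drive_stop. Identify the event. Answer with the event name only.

try SIG_NEAR: (PATROL, SIG_NEAR) → (IDLE, drive_stop)  ← matches
try SIG_LOW: (PATROL, SIG_LOW) → (PATROL, beep)
try SIG_OK: (PATROL, SIG_OK) → (PATROL, close_gripper)
try SIG_LOST: (PATROL, SIG_LOST) → (CHARGE, drive_stop)
try SIG_FULL: (PATROL, SIG_FULL) → (IDLE, beep)

SIG_NEAR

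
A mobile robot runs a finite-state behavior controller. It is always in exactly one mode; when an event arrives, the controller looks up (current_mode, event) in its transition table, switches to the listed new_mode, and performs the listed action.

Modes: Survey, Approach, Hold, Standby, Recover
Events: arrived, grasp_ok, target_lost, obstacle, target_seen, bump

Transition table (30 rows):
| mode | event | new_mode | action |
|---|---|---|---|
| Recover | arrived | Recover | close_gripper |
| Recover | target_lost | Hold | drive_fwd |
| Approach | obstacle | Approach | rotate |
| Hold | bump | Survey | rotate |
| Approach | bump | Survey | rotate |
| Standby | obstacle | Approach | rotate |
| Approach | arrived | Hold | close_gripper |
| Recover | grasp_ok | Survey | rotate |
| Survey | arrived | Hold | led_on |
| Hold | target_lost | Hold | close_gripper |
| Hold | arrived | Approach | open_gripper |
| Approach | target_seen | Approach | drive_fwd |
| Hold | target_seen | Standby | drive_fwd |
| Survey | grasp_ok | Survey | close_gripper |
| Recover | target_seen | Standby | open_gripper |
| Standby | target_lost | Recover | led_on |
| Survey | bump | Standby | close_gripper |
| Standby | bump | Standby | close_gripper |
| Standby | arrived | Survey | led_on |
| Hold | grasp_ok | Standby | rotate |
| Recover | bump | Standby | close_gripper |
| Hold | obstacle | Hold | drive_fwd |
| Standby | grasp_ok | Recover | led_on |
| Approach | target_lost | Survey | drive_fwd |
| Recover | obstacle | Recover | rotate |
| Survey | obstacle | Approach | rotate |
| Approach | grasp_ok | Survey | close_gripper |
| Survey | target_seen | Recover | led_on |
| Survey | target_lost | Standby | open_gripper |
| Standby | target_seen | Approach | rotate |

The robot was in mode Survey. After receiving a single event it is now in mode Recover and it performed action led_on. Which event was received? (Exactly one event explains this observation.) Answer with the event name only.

try arrived: (Survey, arrived) → (Hold, led_on)
try grasp_ok: (Survey, grasp_ok) → (Survey, close_gripper)
try target_lost: (Survey, target_lost) → (Standby, open_gripper)
try obstacle: (Survey, obstacle) → (Approach, rotate)
try target_seen: (Survey, target_seen) → (Recover, led_on)  ← matches
try bump: (Survey, bump) → (Standby, close_gripper)

target_seen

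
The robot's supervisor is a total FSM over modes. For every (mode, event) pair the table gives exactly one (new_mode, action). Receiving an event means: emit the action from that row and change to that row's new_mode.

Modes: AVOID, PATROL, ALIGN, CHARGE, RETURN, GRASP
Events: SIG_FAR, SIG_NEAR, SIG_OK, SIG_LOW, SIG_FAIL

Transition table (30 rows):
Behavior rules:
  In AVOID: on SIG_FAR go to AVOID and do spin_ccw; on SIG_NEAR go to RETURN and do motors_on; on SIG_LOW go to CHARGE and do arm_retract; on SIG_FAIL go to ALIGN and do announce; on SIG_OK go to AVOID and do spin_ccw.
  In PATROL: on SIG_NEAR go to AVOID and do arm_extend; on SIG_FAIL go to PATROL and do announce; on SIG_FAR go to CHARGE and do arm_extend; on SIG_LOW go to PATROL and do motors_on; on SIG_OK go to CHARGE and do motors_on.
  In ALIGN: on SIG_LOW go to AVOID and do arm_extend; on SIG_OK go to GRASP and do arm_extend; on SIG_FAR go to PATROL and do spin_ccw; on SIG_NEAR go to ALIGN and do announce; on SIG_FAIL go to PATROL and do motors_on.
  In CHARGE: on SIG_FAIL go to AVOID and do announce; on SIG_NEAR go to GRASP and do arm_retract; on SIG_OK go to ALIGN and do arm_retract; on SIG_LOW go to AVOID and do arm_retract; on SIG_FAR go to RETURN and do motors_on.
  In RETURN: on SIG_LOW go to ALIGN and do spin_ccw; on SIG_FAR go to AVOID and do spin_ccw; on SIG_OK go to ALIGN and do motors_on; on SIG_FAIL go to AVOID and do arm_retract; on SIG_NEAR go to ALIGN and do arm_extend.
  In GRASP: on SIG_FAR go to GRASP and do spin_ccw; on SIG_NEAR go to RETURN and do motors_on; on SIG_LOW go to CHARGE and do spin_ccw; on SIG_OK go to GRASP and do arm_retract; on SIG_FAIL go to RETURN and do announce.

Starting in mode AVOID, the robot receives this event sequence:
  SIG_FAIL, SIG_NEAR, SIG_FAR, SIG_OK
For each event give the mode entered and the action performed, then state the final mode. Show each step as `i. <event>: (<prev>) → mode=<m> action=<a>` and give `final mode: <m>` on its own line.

1. SIG_FAIL: (AVOID) → mode=ALIGN action=announce
2. SIG_NEAR: (ALIGN) → mode=ALIGN action=announce
3. SIG_FAR: (ALIGN) → mode=PATROL action=spin_ccw
4. SIG_OK: (PATROL) → mode=CHARGE action=motors_on

final mode: CHARGE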